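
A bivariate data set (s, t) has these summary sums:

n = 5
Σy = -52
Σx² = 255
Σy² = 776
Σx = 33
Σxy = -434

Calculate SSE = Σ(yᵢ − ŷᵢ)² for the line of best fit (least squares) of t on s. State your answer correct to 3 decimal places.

13.570

Sxx = Σx² − (Σx)²/n = 255 − 217.8 = 37.2
Sxy = Σxy − (Σx)(Σy)/n = -434 − (-343.2) = -90.8
Syy = Σy² − (Σy)²/n = 776 − 540.8 = 235.2
b = Sxy/Sxx = -90.8/37.2 = -2.440860
SSE = Syy − b·Sxy = 235.2 − (-2.440860)·(-90.8) = 13.569892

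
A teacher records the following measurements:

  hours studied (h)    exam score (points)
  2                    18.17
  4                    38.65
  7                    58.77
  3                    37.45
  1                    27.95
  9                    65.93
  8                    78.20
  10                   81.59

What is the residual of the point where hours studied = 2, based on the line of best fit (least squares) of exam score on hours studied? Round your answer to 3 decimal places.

n = 8, Σx = 44, Σy = 406.71, Σxy = 2777.5, Σx² = 324
Sxx = Σx² − (Σx)²/n = 324 − 242 = 82
Sxy = Σxy − (Σx)(Σy)/n = 2777.5 − 2236.905 = 540.595
b = Sxy/Sxx = 540.595/82 = 6.592622
a = ȳ − b·x̄ = 50.83875 − 6.592622·5.5 = 14.579329
ŷ(2) = 14.579329 + 6.592622·2 = 27.764573
residual = y − ŷ = 18.17 − 27.764573 = -9.594573

-9.595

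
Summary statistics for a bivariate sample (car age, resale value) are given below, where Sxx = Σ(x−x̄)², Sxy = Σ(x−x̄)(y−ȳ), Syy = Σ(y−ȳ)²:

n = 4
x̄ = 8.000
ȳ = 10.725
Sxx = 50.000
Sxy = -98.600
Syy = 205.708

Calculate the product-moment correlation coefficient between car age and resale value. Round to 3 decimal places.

r = Sxy/√(Sxx·Syy) = -98.6/√(10285.4) = -98.6/101.416961 = -0.972224

-0.972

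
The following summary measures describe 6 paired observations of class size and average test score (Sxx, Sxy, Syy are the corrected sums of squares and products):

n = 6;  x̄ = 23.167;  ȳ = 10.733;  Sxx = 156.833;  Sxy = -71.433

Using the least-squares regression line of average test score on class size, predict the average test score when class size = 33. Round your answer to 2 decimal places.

6.25

b = Sxy/Sxx = -71.433/156.833 = -0.455472
a = ȳ − b·x̄ = 10.733 − (-0.455472)·23.167 = 21.284914
ŷ(33) = a + b·33 = 21.284914 + (-0.455472)·33 = 6.254346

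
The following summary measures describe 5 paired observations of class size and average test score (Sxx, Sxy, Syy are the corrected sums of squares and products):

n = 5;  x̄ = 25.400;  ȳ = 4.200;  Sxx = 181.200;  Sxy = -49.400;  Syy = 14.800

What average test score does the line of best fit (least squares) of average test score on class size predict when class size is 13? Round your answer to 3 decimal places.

b = Sxy/Sxx = -49.4/181.2 = -0.272627
a = ȳ − b·x̄ = 4.2 − (-0.272627)·25.4 = 11.124724
ŷ(13) = a + b·13 = 11.124724 + (-0.272627)·13 = 7.580574

7.581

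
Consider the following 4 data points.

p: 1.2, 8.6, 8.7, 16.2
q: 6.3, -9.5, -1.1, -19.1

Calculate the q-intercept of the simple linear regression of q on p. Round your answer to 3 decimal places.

n = 4, Σx = 34.7, Σy = -23.4, Σxy = -393.13, Σx² = 413.53
Sxx = Σx² − (Σx)²/n = 413.53 − 301.0225 = 112.5075
Sxy = Σxy − (Σx)(Σy)/n = -393.13 − (-202.995) = -190.135
b = Sxy/Sxx = -190.135/112.5075 = -1.689976
a = ȳ − b·x̄ = -5.85 − (-1.689976)·8.675 = 8.810544

8.811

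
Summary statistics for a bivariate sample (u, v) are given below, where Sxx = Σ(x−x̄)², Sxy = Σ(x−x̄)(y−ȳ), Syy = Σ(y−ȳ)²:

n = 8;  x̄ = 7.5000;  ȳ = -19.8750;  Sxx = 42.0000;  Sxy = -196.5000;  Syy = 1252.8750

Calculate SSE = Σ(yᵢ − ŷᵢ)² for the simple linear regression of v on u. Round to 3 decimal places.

b = Sxy/Sxx = -196.5/42 = -4.678571
SSE = Syy − b·Sxy = 1252.875 − (-4.678571)·(-196.5) = 333.535714

333.536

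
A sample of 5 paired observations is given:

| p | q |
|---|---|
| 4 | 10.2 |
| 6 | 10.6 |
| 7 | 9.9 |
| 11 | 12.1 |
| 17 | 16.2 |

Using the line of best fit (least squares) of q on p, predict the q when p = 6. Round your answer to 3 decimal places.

10.351

n = 5, Σx = 45, Σy = 59, Σxy = 582.2, Σx² = 511
Sxx = Σx² − (Σx)²/n = 511 − 405 = 106
Sxy = Σxy − (Σx)(Σy)/n = 582.2 − 531 = 51.2
b = Sxy/Sxx = 51.2/106 = 0.483019
a = ȳ − b·x̄ = 11.8 − 0.483019·9 = 7.452830
ŷ(6) = a + b·6 = 7.452830 + 0.483019·6 = 10.350943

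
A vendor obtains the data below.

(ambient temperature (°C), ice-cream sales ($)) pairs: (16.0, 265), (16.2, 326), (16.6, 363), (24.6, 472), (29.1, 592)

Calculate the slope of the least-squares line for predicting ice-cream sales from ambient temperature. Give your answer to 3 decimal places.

n = 5, Σx = 102.5, Σy = 2018, Σxy = 44385.4, Σx² = 2245.97
Sxx = Σx² − (Σx)²/n = 2245.97 − 2101.25 = 144.72
Sxy = Σxy − (Σx)(Σy)/n = 44385.4 − 41369 = 3016.4
b = Sxy/Sxx = 3016.4/144.72 = 20.843007

20.843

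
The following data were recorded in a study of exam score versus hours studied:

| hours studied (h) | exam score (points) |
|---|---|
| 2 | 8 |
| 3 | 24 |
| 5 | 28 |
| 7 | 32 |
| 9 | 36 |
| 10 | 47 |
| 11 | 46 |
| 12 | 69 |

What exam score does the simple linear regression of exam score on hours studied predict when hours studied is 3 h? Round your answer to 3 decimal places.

16.526

n = 8, Σx = 59, Σy = 290, Σxy = 2580, Σx² = 533
Sxx = Σx² − (Σx)²/n = 533 − 435.125 = 97.875
Sxy = Σxy − (Σx)(Σy)/n = 2580 − 2138.75 = 441.25
b = Sxy/Sxx = 441.25/97.875 = 4.508301
a = ȳ − b·x̄ = 36.25 − 4.508301·7.375 = 3.001277
ŷ(3) = a + b·3 = 3.001277 + 4.508301·3 = 16.526181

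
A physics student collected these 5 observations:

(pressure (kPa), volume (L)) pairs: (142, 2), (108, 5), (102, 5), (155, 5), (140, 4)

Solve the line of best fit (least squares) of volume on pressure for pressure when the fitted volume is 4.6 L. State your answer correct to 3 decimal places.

n = 5, Σx = 647, Σy = 21, Σxy = 2669, Σx² = 85857
Sxx = Σx² − (Σx)²/n = 85857 − 83721.8 = 2135.2
Sxy = Σxy − (Σx)(Σy)/n = 2669 − 2717.4 = -48.4
b = Sxy/Sxx = -48.4/2135.2 = -0.022668
a = ȳ − b·x̄ = 4.2 − (-0.022668)·129.4 = 7.133196
Set a + b·x = 4.6: x = (4.6 − 7.133196) / (-0.022668) = 111.753719

111.754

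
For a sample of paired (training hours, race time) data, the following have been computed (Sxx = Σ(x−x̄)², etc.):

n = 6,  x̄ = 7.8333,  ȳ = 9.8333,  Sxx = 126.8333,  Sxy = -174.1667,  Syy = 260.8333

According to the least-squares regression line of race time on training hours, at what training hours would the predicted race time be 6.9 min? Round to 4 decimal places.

b = Sxy/Sxx = -174.1667/126.8333 = -1.373194
a = ȳ − b·x̄ = 9.8333 − (-1.373194)·7.8333 = 20.589939
Set a + b·x = 6.9: x = (6.9 − 20.589939) / (-1.373194) = 9.969415

9.9694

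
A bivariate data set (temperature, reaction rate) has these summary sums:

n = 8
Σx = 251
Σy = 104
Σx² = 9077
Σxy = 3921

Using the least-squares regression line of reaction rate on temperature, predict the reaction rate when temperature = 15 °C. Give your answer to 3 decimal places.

4.035

Sxx = Σx² − (Σx)²/n = 9077 − 7875.125 = 1201.875
Sxy = Σxy − (Σx)(Σy)/n = 3921 − 3263 = 658
b = Sxy/Sxx = 658/1201.875 = 0.547478
a = ȳ − b·x̄ = 13 − 0.547478·31.375 = -4.177119
ŷ(15) = a + b·15 = -4.177119 + 0.547478·15 = 4.035049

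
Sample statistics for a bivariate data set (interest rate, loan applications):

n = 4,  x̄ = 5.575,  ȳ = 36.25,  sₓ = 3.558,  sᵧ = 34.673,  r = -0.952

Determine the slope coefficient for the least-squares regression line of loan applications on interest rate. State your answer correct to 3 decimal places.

-9.277

b = r · sᵧ/sₓ = -0.952 · 34.673/3.558 = -9.277318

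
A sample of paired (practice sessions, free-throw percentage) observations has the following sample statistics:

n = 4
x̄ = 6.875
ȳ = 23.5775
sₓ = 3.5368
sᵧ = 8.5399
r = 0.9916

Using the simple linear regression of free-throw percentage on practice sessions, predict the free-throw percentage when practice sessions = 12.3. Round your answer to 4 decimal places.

36.5666

b = r · sᵧ/sₓ = 0.9916 · 8.5399/3.5368 = 2.394301
a = ȳ − b·x̄ = 23.5775 − 2.394301·6.875 = 7.116679
ŷ(12.3) = a + b·12.3 = 7.116679 + 2.394301·12.3 = 36.566585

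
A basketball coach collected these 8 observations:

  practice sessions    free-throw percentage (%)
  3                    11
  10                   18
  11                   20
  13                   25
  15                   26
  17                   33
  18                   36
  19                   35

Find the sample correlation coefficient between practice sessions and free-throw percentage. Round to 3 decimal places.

n = 8, Σx = 106, Σy = 204, Σxy = 3022, Σx² = 1598, Σy² = 5756
Sxx = Σx² − (Σx)²/n = 1598 − 1404.5 = 193.5
Sxy = Σxy − (Σx)(Σy)/n = 3022 − 2703 = 319
Syy = Σy² − (Σy)²/n = 5756 − 5202 = 554
r = Sxy/√(Sxx·Syy) = 319/√(107199) = 319/327.412584 = 0.974306

0.974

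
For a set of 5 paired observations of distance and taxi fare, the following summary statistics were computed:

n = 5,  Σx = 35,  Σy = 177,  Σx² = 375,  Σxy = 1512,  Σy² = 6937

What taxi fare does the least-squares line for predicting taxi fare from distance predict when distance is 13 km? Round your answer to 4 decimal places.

Sxx = Σx² − (Σx)²/n = 375 − 245 = 130
Sxy = Σxy − (Σx)(Σy)/n = 1512 − 1239 = 273
b = Sxy/Sxx = 273/130 = 2.1
a = ȳ − b·x̄ = 35.4 − 2.1·7 = 20.7
ŷ(13) = a + b·13 = 20.7 + 2.1·13 = 48

48.0000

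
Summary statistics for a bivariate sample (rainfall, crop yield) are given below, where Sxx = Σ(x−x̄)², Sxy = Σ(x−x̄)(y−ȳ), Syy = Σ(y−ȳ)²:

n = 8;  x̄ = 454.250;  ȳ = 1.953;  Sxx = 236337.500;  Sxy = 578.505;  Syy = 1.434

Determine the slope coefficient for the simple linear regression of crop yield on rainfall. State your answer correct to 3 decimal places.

b = Sxy/Sxx = 578.505/236337.5 = 0.002448

0.002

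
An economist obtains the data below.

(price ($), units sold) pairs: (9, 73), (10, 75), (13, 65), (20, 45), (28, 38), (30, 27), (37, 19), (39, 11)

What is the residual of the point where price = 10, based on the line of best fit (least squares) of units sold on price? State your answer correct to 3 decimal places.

3.709

n = 8, Σx = 186, Σy = 353, Σxy = 6158, Σx² = 5324
Sxx = Σx² − (Σx)²/n = 5324 − 4324.5 = 999.5
Sxy = Σxy − (Σx)(Σy)/n = 6158 − 8207.25 = -2049.25
b = Sxy/Sxx = -2049.25/999.5 = -2.050275
a = ȳ − b·x̄ = 44.125 − (-2.050275)·23.25 = 91.793897
ŷ(10) = 91.793897 + (-2.050275)·10 = 71.291146
residual = y − ŷ = 75 − 71.291146 = 3.708854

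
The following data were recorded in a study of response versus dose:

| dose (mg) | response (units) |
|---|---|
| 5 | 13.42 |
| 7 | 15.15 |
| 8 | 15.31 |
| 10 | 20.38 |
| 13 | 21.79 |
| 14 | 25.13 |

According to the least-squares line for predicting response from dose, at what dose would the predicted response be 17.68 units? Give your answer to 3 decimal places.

8.832

n = 6, Σx = 57, Σy = 111.18, Σxy = 1134.52, Σx² = 603
Sxx = Σx² − (Σx)²/n = 603 − 541.5 = 61.5
Sxy = Σxy − (Σx)(Σy)/n = 1134.52 − 1056.21 = 78.31
b = Sxy/Sxx = 78.31/61.5 = 1.273333
a = ȳ − b·x̄ = 18.53 − 1.273333·9.5 = 6.433333
Set a + b·x = 17.68: x = (17.68 − 6.433333) / 1.273333 = 8.832461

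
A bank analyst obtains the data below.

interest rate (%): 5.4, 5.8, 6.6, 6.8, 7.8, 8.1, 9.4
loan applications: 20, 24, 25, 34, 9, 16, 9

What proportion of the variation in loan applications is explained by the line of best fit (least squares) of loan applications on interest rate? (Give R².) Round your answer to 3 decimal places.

0.413

n = 7, Σx = 49.9, Σy = 137, Σxy = 927.8, Σx² = 367.41, Σy² = 3175
Sxx = Σx² − (Σx)²/n = 367.41 − 355.715714 = 11.694286
Sxy = Σxy − (Σx)(Σy)/n = 927.8 − 976.614286 = -48.814286
Syy = Σy² − (Σy)²/n = 3175 − 2681.285714 = 493.714286
R² = Sxy²/(Sxx·Syy) = (-48.814286)²/(11.694286·493.714286) = 0.412710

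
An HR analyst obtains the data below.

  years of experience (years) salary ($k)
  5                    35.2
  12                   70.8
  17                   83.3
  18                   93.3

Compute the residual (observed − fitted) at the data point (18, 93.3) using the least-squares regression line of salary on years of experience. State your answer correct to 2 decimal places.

1.55

n = 4, Σx = 52, Σy = 282.6, Σxy = 4121.1, Σx² = 782
Sxx = Σx² − (Σx)²/n = 782 − 676 = 106
Sxy = Σxy − (Σx)(Σy)/n = 4121.1 − 3673.8 = 447.3
b = Sxy/Sxx = 447.3/106 = 4.219811
a = ȳ − b·x̄ = 70.65 − 4.219811·13 = 15.792453
ŷ(18) = 15.792453 + 4.219811·18 = 91.749057
residual = y − ŷ = 93.3 − 91.749057 = 1.550943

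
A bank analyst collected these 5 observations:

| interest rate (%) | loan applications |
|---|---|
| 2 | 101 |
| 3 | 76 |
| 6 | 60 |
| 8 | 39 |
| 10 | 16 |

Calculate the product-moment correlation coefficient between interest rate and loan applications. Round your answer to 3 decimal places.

-0.983

n = 5, Σx = 29, Σy = 292, Σxy = 1262, Σx² = 213, Σy² = 21354
Sxx = Σx² − (Σx)²/n = 213 − 168.2 = 44.8
Sxy = Σxy − (Σx)(Σy)/n = 1262 − 1693.6 = -431.6
Syy = Σy² − (Σy)²/n = 21354 − 17052.8 = 4301.2
r = Sxy/√(Sxx·Syy) = -431.6/√(192693.76) = -431.6/438.968974 = -0.983213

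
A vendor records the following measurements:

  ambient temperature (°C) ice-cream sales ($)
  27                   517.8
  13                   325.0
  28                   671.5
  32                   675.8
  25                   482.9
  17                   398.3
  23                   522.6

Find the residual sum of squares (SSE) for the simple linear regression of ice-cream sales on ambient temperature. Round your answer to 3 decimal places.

n = 7, Σx = 165, Σy = 3593.9, Σxy = 89496.6, Σx² = 4149, Σy² = 1946305.79
Sxx = Σx² − (Σx)²/n = 4149 − 3889.285714 = 259.714286
Sxy = Σxy − (Σx)(Σy)/n = 89496.6 − 84713.357143 = 4783.242857
Syy = Σy² − (Σy)²/n = 1946305.79 − 1845159.601429 = 101146.188571
b = Sxy/Sxx = 4783.242857/259.714286 = 18.417327
SSE = Syy − b·Sxy = 101146.188571 − 18.417327·4783.242857 = 13051.642030

13051.642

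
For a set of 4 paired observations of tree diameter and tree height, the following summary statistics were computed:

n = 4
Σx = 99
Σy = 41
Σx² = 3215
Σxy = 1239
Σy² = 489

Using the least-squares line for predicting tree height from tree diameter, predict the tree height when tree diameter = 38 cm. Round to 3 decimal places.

14.135

Sxx = Σx² − (Σx)²/n = 3215 − 2450.25 = 764.75
Sxy = Σxy − (Σx)(Σy)/n = 1239 − 1014.75 = 224.25
b = Sxy/Sxx = 224.25/764.75 = 0.293233
a = ȳ − b·x̄ = 10.25 − 0.293233·24.75 = 2.992481
ŷ(38) = a + b·38 = 2.992481 + 0.293233·38 = 14.135338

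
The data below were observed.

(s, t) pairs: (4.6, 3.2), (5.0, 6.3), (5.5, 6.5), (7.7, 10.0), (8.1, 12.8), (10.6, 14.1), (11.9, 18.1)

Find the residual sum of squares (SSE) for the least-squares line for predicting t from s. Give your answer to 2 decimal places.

8.40

n = 7, Σx = 53.4, Σy = 71, Σxy = 627.5, Σx² = 455.28, Σy² = 882.44
Sxx = Σx² − (Σx)²/n = 455.28 − 407.365714 = 47.914286
Sxy = Σxy − (Σx)(Σy)/n = 627.5 − 541.628571 = 85.871429
Syy = Σy² − (Σy)²/n = 882.44 − 720.142857 = 162.297143
b = Sxy/Sxx = 85.871429/47.914286 = 1.792188
SSE = Syy − b·Sxy = 162.297143 − 1.792188·85.871429 = 8.399362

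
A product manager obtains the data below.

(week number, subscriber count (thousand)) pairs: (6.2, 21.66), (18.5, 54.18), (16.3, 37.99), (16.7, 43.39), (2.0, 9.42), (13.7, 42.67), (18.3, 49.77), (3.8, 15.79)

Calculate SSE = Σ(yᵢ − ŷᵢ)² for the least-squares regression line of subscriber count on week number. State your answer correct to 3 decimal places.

88.749

n = 8, Σx = 95.5, Σy = 274.87, Σxy = 4054.684, Σx² = 1466.29, Σy² = 11366.4025
Sxx = Σx² − (Σx)²/n = 1466.29 − 1140.03125 = 326.25875
Sxy = Σxy − (Σx)(Σy)/n = 4054.684 − 3281.260625 = 773.423375
Syy = Σy² − (Σy)²/n = 11366.4025 − 9444.189613 = 1922.212888
b = Sxy/Sxx = 773.423375/326.25875 = 2.370583
SSE = Syy − b·Sxy = 1922.212888 − 2.370583·773.423375 = 88.748752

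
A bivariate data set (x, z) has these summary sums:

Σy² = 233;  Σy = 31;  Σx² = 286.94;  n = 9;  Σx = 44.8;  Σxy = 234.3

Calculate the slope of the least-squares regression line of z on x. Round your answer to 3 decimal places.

Sxx = Σx² − (Σx)²/n = 286.94 − 223.004444 = 63.935556
Sxy = Σxy − (Σx)(Σy)/n = 234.3 − 154.311111 = 79.988889
b = Sxy/Sxx = 79.988889/63.935556 = 1.251086

1.251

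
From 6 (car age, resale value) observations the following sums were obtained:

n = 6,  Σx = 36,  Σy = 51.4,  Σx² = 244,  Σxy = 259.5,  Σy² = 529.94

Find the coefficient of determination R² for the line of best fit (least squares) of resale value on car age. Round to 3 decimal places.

Sxx = Σx² − (Σx)²/n = 244 − 216 = 28
Sxy = Σxy − (Σx)(Σy)/n = 259.5 − 308.4 = -48.9
Syy = Σy² − (Σy)²/n = 529.94 − 440.326667 = 89.613333
R² = Sxy²/(Sxx·Syy) = (-48.9)²/(28·89.613333) = 0.952987

0.953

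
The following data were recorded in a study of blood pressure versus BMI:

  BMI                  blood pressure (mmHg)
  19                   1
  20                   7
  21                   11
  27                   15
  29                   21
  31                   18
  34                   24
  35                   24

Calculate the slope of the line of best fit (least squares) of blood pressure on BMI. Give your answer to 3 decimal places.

1.245

n = 8, Σx = 216, Σy = 121, Σxy = 3618, Σx² = 6114
Sxx = Σx² − (Σx)²/n = 6114 − 5832 = 282
Sxy = Σxy − (Σx)(Σy)/n = 3618 − 3267 = 351
b = Sxy/Sxx = 351/282 = 1.244681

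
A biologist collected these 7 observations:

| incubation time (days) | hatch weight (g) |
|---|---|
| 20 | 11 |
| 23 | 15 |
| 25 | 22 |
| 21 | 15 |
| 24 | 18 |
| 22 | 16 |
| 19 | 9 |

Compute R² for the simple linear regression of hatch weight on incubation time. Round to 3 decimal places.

0.905

n = 7, Σx = 154, Σy = 106, Σxy = 2385, Σx² = 3416, Σy² = 1716
Sxx = Σx² − (Σx)²/n = 3416 − 3388 = 28
Sxy = Σxy − (Σx)(Σy)/n = 2385 − 2332 = 53
Syy = Σy² − (Σy)²/n = 1716 − 1605.142857 = 110.857143
R² = Sxy²/(Sxx·Syy) = (53)²/(28·110.857143) = 0.904961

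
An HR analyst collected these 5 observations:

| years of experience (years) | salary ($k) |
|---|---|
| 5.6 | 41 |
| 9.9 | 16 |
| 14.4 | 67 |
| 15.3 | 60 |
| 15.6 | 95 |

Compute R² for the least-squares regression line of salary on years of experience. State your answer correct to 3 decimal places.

n = 5, Σx = 60.8, Σy = 279, Σxy = 3752.8, Σx² = 814.18, Σy² = 19051
Sxx = Σx² − (Σx)²/n = 814.18 − 739.328 = 74.852
Sxy = Σxy − (Σx)(Σy)/n = 3752.8 − 3392.64 = 360.16
Syy = Σy² − (Σy)²/n = 19051 − 15568.2 = 3482.8
R² = Sxy²/(Sxx·Syy) = (360.16)²/(74.852·3482.8) = 0.497576

0.498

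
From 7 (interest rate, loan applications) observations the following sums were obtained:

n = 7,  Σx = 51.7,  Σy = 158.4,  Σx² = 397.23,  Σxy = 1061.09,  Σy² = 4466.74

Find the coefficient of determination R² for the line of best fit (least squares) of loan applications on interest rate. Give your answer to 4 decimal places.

Sxx = Σx² − (Σx)²/n = 397.23 − 381.841429 = 15.388571
Sxy = Σxy − (Σx)(Σy)/n = 1061.09 − 1169.897143 = -108.807143
Syy = Σy² − (Σy)²/n = 4466.74 − 3584.365714 = 882.374286
R² = Sxy²/(Sxx·Syy) = (-108.807143)²/(15.388571·882.374286) = 0.871894

0.8719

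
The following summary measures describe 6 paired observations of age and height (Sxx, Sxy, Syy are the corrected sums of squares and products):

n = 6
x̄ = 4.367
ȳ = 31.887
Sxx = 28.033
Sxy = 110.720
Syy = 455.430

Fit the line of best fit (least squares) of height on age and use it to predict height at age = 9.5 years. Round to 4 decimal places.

52.1605

b = Sxy/Sxx = 110.72/28.033 = 3.949631
a = ȳ − b·x̄ = 31.887 − 3.949631·4.367 = 14.638962
ŷ(9.5) = a + b·9.5 = 14.638962 + 3.949631·9.5 = 52.160455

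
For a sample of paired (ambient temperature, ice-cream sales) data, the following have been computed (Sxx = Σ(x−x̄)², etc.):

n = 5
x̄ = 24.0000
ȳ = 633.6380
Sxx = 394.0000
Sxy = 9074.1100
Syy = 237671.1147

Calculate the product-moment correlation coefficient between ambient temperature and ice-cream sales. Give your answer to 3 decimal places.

0.938

r = Sxy/√(Sxx·Syy) = 9074.11/√(93642419.1918) = 9074.11/9676.901322 = 0.937708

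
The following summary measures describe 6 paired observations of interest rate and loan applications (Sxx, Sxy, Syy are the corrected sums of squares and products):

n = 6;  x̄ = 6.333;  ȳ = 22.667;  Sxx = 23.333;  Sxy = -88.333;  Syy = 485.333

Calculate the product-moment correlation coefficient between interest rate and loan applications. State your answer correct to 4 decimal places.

-0.8301

r = Sxy/√(Sxx·Syy) = -88.333/√(11324.274889) = -88.333/106.415576 = -0.830076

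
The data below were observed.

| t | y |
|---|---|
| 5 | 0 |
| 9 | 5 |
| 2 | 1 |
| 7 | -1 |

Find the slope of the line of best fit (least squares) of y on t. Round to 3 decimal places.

0.421

n = 4, Σx = 23, Σy = 5, Σxy = 40, Σx² = 159
Sxx = Σx² − (Σx)²/n = 159 − 132.25 = 26.75
Sxy = Σxy − (Σx)(Σy)/n = 40 − 28.75 = 11.25
b = Sxy/Sxx = 11.25/26.75 = 0.420561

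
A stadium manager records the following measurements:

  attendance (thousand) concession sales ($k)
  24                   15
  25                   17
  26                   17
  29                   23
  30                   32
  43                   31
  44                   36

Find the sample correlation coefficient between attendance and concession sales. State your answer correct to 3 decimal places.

n = 7, Σx = 221, Σy = 171, Σxy = 5771, Σx² = 7403, Σy² = 4613
Sxx = Σx² − (Σx)²/n = 7403 − 6977.285714 = 425.714286
Sxy = Σxy − (Σx)(Σy)/n = 5771 − 5398.714286 = 372.285714
Syy = Σy² − (Σy)²/n = 4613 − 4177.285714 = 435.714286
r = Sxy/√(Sxx·Syy) = 372.285714/√(185489.795918) = 372.285714/430.685263 = 0.864403

0.864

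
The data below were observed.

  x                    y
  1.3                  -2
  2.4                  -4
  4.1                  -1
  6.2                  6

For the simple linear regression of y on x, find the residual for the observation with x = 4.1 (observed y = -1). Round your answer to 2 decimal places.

n = 4, Σx = 14, Σy = -1, Σxy = 20.9, Σx² = 62.7
Sxx = Σx² − (Σx)²/n = 62.7 − 49 = 13.7
Sxy = Σxy − (Σx)(Σy)/n = 20.9 − (-3.5) = 24.4
b = Sxy/Sxx = 24.4/13.7 = 1.781022
a = ȳ − b·x̄ = -0.25 − 1.781022·3.5 = -6.483577
ŷ(4.1) = -6.483577 + 1.781022·4.1 = 0.818613
residual = y − ŷ = -1 − 0.818613 = -1.818613

-1.82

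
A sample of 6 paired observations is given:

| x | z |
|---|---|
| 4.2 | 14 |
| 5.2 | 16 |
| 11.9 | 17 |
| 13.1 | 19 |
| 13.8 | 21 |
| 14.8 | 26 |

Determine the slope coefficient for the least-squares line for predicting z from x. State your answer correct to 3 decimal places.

0.768

n = 6, Σx = 63, Σy = 113, Σxy = 1267.8, Σx² = 767.38
Sxx = Σx² − (Σx)²/n = 767.38 − 661.5 = 105.88
Sxy = Σxy − (Σx)(Σy)/n = 1267.8 − 1186.5 = 81.3
b = Sxy/Sxx = 81.3/105.88 = 0.767850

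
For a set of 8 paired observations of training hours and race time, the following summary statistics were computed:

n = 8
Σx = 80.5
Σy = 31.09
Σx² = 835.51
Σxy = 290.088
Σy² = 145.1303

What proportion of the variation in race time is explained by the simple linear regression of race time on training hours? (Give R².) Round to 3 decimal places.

0.836

Sxx = Σx² − (Σx)²/n = 835.51 − 810.03125 = 25.47875
Sxy = Σxy − (Σx)(Σy)/n = 290.088 − 312.843125 = -22.755125
Syy = Σy² − (Σy)²/n = 145.1303 − 120.823513 = 24.306787
R² = Sxy²/(Sxx·Syy) = (-22.755125)²/(25.47875·24.306787) = 0.836089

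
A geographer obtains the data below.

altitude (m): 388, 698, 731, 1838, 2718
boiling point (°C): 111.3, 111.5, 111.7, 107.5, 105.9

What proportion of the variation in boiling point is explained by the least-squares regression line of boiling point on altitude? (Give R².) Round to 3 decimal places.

n = 5, Σx = 6373, Σy = 547.9, Σxy = 688085.3, Σx² = 11937877, Σy² = 60067.89
Sxx = Σx² − (Σx)²/n = 11937877 − 8123025.8 = 3814851.2
Sxy = Σxy − (Σx)(Σy)/n = 688085.3 − 698353.34 = -10268.04
Syy = Σy² − (Σy)²/n = 60067.89 − 60038.882 = 29.008
R² = Sxy²/(Sxx·Syy) = (-10268.04)²/(3814851.2·29.008) = 0.952752

0.953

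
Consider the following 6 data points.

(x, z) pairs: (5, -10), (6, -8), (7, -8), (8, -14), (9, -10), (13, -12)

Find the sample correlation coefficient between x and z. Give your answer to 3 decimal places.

-0.484

n = 6, Σx = 48, Σy = -62, Σxy = -512, Σx² = 424, Σy² = 668
Sxx = Σx² − (Σx)²/n = 424 − 384 = 40
Sxy = Σxy − (Σx)(Σy)/n = -512 − (-496) = -16
Syy = Σy² − (Σy)²/n = 668 − 640.666667 = 27.333333
r = Sxy/√(Sxx·Syy) = -16/√(1093.333333) = -16/33.065591 = -0.483887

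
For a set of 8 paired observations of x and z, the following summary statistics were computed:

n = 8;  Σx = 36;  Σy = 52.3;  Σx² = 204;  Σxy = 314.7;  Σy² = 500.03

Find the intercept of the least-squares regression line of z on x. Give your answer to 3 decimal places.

-1.964

Sxx = Σx² − (Σx)²/n = 204 − 162 = 42
Sxy = Σxy − (Σx)(Σy)/n = 314.7 − 235.35 = 79.35
b = Sxy/Sxx = 79.35/42 = 1.889286
a = ȳ − b·x̄ = 6.5375 − 1.889286·4.5 = -1.964286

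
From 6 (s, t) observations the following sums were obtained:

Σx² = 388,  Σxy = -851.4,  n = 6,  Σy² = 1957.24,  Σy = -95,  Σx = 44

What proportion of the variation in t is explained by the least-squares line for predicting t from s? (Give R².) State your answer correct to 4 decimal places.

Sxx = Σx² − (Σx)²/n = 388 − 322.666667 = 65.333333
Sxy = Σxy − (Σx)(Σy)/n = -851.4 − (-696.666667) = -154.733333
Syy = Σy² − (Σy)²/n = 1957.24 − 1504.166667 = 453.073333
R² = Sxy²/(Sxx·Syy) = (-154.733333)²/(65.333333·453.073333) = 0.808843

0.8088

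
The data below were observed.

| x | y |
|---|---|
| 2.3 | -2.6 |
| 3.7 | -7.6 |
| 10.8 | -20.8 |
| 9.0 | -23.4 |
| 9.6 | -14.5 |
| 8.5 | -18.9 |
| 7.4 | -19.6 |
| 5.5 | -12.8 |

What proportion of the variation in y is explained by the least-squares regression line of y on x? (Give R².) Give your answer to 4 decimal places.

n = 8, Σx = 56.8, Σy = -120.2, Σxy = -984.63, Σx² = 466.04, Σy² = 2160.18
Sxx = Σx² − (Σx)²/n = 466.04 − 403.28 = 62.76
Sxy = Σxy − (Σx)(Σy)/n = -984.63 − (-853.42) = -131.21
Syy = Σy² − (Σy)²/n = 2160.18 − 1806.005 = 354.175
R² = Sxy²/(Sxx·Syy) = (-131.21)²/(62.76·354.175) = 0.774521

0.7745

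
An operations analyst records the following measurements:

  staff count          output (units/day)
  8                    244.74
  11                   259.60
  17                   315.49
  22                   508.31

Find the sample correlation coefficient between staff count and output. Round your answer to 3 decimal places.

n = 4, Σx = 58, Σy = 1328.14, Σxy = 21359.67, Σx² = 958, Σy² = 485202.8238
Sxx = Σx² − (Σx)²/n = 958 − 841 = 117
Sxy = Σxy − (Σx)(Σy)/n = 21359.67 − 19258.03 = 2101.64
Syy = Σy² − (Σy)²/n = 485202.8238 − 440988.9649 = 44213.8589
r = Sxy/√(Sxx·Syy) = 2101.64/√(5173021.4913) = 2101.64/2274.427728 = 0.924030

0.924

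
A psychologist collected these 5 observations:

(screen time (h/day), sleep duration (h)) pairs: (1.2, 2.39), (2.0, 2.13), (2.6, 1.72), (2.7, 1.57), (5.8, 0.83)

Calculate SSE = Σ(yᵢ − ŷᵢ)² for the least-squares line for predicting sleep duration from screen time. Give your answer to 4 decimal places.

n = 5, Σx = 14.3, Σy = 8.64, Σxy = 20.653, Σx² = 53.13, Σy² = 16.3612
Sxx = Σx² − (Σx)²/n = 53.13 − 40.898 = 12.232
Sxy = Σxy − (Σx)(Σy)/n = 20.653 − 24.7104 = -4.0574
Syy = Σy² − (Σy)²/n = 16.3612 − 14.92992 = 1.43128
b = Sxy/Sxx = -4.0574/12.232 = -0.331704
SSE = Syy − b·Sxy = 1.43128 − (-0.331704)·(-4.0574) = 0.085425

0.0854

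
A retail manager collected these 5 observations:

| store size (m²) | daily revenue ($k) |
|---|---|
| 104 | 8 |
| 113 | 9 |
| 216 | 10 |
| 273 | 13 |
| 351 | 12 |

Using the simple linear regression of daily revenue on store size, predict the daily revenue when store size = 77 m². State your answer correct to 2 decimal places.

n = 5, Σx = 1057, Σy = 52, Σxy = 11770, Σx² = 267971
Sxx = Σx² − (Σx)²/n = 267971 − 223449.8 = 44521.2
Sxy = Σxy − (Σx)(Σy)/n = 11770 − 10992.8 = 777.2
b = Sxy/Sxx = 777.2/44521.2 = 0.017457
a = ȳ − b·x̄ = 10.4 − 0.017457·211.4 = 6.709621
ŷ(77) = a + b·77 = 6.709621 + 0.017457·77 = 8.053799

8.05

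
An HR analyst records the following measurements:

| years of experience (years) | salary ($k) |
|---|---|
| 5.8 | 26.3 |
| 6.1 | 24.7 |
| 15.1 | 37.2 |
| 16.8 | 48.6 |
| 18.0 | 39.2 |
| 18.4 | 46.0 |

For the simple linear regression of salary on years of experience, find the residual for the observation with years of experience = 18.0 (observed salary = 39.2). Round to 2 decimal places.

n = 6, Σx = 80.2, Σy = 222, Σxy = 3233.41, Σx² = 1243.66
Sxx = Σx² − (Σx)²/n = 1243.66 − 1072.006667 = 171.653333
Sxy = Σxy − (Σx)(Σy)/n = 3233.41 − 2967.4 = 266.01
b = Sxy/Sxx = 266.01/171.653333 = 1.549693
a = ȳ − b·x̄ = 37 − 1.549693·13.366667 = 16.285768
ŷ(18.0) = 16.285768 + 1.549693·18 = 44.180245
residual = y − ŷ = 39.2 − 44.180245 = -4.980245

-4.98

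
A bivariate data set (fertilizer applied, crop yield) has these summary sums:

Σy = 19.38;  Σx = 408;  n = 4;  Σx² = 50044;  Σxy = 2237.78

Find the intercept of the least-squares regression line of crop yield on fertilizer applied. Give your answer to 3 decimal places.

Sxx = Σx² − (Σx)²/n = 50044 − 41616 = 8428
Sxy = Σxy − (Σx)(Σy)/n = 2237.78 − 1976.76 = 261.02
b = Sxy/Sxx = 261.02/8428 = 0.030971
a = ȳ − b·x̄ = 4.845 − 0.030971·102 = 1.686001

1.686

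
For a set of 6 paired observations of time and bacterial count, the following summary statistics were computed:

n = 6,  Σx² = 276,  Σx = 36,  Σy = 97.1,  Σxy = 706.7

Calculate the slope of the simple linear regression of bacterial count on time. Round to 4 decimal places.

2.0683

Sxx = Σx² − (Σx)²/n = 276 − 216 = 60
Sxy = Σxy − (Σx)(Σy)/n = 706.7 − 582.6 = 124.1
b = Sxy/Sxx = 124.1/60 = 2.068333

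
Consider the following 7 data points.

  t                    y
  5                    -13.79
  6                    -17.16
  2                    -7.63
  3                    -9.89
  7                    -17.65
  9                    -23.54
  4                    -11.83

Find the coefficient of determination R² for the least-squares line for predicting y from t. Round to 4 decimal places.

n = 7, Σx = 36, Σy = -101.49, Σxy = -599.57, Σx² = 220, Σy² = 1646.2617
Sxx = Σx² − (Σx)²/n = 220 − 185.142857 = 34.857143
Sxy = Σxy − (Σx)(Σy)/n = -599.57 − (-521.948571) = -77.621429
Syy = Σy² − (Σy)²/n = 1646.2617 − 1471.460014 = 174.801686
R² = Sxy²/(Sxx·Syy) = (-77.621429)²/(34.857143·174.801686) = 0.988840

0.9888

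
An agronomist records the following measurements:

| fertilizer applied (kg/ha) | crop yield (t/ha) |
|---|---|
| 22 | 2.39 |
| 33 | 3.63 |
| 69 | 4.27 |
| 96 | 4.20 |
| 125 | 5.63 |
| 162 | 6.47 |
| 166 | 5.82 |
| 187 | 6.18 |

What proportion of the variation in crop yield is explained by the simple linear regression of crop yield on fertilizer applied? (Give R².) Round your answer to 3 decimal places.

0.906

n = 8, Σx = 860, Σy = 38.59, Σxy = 4743.87, Σx² = 119944, Σy² = 200.3845
Sxx = Σx² − (Σx)²/n = 119944 − 92450 = 27494
Sxy = Σxy − (Σx)(Σy)/n = 4743.87 − 4148.425 = 595.445
Syy = Σy² − (Σy)²/n = 200.3845 − 186.148513 = 14.235988
R² = Sxy²/(Sxx·Syy) = (595.445)²/(27494·14.235988) = 0.905853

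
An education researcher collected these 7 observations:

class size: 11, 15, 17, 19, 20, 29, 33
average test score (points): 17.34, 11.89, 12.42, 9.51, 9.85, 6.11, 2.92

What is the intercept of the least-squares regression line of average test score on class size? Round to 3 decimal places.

n = 7, Σx = 144, Σy = 70.04, Σxy = 1231.47, Σx² = 3326
Sxx = Σx² − (Σx)²/n = 3326 − 2962.285714 = 363.714286
Sxy = Σxy − (Σx)(Σy)/n = 1231.47 − 1440.822857 = -209.352857
b = Sxy/Sxx = -209.352857/363.714286 = -0.575597
a = ȳ − b·x̄ = 10.005714 − (-0.575597)·20.571429 = 21.846567

21.847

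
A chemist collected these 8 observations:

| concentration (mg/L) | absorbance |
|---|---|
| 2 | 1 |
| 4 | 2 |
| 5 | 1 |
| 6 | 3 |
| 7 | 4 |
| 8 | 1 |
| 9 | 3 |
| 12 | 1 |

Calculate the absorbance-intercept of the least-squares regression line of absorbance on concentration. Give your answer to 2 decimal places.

n = 8, Σx = 53, Σy = 16, Σxy = 108, Σx² = 419
Sxx = Σx² − (Σx)²/n = 419 − 351.125 = 67.875
Sxy = Σxy − (Σx)(Σy)/n = 108 − 106 = 2
b = Sxy/Sxx = 2/67.875 = 0.029466
a = ȳ − b·x̄ = 2 − 0.029466·6.625 = 1.804788

1.80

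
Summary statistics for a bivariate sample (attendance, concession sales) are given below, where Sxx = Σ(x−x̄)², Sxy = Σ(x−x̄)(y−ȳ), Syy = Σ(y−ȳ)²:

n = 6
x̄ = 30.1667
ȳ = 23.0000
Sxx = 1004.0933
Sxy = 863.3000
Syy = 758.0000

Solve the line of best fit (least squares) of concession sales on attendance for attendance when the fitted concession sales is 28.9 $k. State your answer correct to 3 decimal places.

37.029

b = Sxy/Sxx = 863.3/1004.0933 = 0.859781
a = ȳ − b·x̄ = 23 − 0.859781·30.1667 = -2.936745
Set a + b·x = 28.9: x = (28.9 − (-2.936745)) / 0.859781 = 37.028915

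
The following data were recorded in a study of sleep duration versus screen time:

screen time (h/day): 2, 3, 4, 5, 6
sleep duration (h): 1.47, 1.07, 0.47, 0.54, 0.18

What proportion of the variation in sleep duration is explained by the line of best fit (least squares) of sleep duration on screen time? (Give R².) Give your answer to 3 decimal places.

n = 5, Σx = 20, Σy = 3.73, Σxy = 11.81, Σx² = 90, Σy² = 3.8507
Sxx = Σx² − (Σx)²/n = 90 − 80 = 10
Sxy = Σxy − (Σx)(Σy)/n = 11.81 − 14.92 = -3.11
Syy = Σy² − (Σy)²/n = 3.8507 − 2.78258 = 1.06812
R² = Sxy²/(Sxx·Syy) = (-3.11)²/(10·1.06812) = 0.905526

0.906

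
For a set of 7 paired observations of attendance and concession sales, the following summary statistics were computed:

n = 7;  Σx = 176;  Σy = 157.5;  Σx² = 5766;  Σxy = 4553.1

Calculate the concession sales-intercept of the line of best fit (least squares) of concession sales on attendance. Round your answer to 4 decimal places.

11.3786

Sxx = Σx² − (Σx)²/n = 5766 − 4425.142857 = 1340.857143
Sxy = Σxy − (Σx)(Σy)/n = 4553.1 − 3960 = 593.1
b = Sxy/Sxx = 593.1/1340.857143 = 0.442329
a = ȳ − b·x̄ = 22.5 − 0.442329·25.142857 = 11.378585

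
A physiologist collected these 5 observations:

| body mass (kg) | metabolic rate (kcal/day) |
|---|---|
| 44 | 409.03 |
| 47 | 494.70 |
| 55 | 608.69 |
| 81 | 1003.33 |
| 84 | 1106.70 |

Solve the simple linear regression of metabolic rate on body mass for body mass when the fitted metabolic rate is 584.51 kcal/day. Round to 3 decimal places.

n = 5, Σx = 311, Σy = 3622.45, Σxy = 248958.7, Σx² = 20787
Sxx = Σx² − (Σx)²/n = 20787 − 19344.2 = 1442.8
Sxy = Σxy − (Σx)(Σy)/n = 248958.7 − 225316.39 = 23642.31
b = Sxy/Sxx = 23642.31/1442.8 = 16.386408
a = ȳ − b·x̄ = 724.49 − 16.386408·62.2 = -294.744601
Set a + b·x = 584.51: x = (584.51 − (-294.744601)) / 16.386408 = 53.657555

53.658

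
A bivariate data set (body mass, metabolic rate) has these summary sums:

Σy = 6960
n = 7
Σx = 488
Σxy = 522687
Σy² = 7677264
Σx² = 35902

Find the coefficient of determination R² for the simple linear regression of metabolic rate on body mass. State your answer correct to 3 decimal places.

0.986

Sxx = Σx² − (Σx)²/n = 35902 − 34020.571429 = 1881.428571
Sxy = Σxy − (Σx)(Σy)/n = 522687 − 485211.428571 = 37475.571429
Syy = Σy² − (Σy)²/n = 7677264 − 6920228.571429 = 757035.428571
R² = Sxy²/(Sxx·Syy) = (37475.571429)²/(1881.428571·757035.428571) = 0.986036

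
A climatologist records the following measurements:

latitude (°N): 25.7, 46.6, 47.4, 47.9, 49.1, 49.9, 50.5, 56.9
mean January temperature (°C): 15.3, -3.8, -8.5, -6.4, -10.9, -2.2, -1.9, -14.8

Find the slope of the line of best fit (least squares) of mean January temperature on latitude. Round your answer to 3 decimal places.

n = 8, Σx = 374, Σy = -33.2, Σxy = -2076.37, Σx² = 18061.9
Sxx = Σx² − (Σx)²/n = 18061.9 − 17484.5 = 577.4
Sxy = Σxy − (Σx)(Σy)/n = -2076.37 − (-1552.1) = -524.27
b = Sxy/Sxx = -524.27/577.4 = -0.907984

-0.908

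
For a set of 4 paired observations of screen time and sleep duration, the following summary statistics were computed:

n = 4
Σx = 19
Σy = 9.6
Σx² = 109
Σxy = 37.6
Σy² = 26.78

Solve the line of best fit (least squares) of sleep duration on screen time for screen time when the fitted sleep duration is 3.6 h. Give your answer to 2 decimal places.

Sxx = Σx² − (Σx)²/n = 109 − 90.25 = 18.75
Sxy = Σxy − (Σx)(Σy)/n = 37.6 − 45.6 = -8
b = Sxy/Sxx = -8/18.75 = -0.426667
a = ȳ − b·x̄ = 2.4 − (-0.426667)·4.75 = 4.426667
Set a + b·x = 3.6: x = (3.6 − 4.426667) / (-0.426667) = 1.9375

1.94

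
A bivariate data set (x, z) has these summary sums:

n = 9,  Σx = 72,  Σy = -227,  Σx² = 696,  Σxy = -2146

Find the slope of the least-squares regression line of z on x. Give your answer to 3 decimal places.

-2.750

Sxx = Σx² − (Σx)²/n = 696 − 576 = 120
Sxy = Σxy − (Σx)(Σy)/n = -2146 − (-1816) = -330
b = Sxy/Sxx = -330/120 = -2.75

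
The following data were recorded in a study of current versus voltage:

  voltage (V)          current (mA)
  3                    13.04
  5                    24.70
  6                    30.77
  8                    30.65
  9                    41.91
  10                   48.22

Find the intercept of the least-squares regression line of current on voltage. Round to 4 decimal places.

0.4848

n = 6, Σx = 41, Σy = 189.29, Σxy = 1451.83, Σx² = 315
Sxx = Σx² − (Σx)²/n = 315 − 280.166667 = 34.833333
Sxy = Σxy − (Σx)(Σy)/n = 1451.83 − 1293.481667 = 158.348333
b = Sxy/Sxx = 158.348333/34.833333 = 4.545885
a = ȳ − b·x̄ = 31.548333 − 4.545885·6.833333 = 0.484785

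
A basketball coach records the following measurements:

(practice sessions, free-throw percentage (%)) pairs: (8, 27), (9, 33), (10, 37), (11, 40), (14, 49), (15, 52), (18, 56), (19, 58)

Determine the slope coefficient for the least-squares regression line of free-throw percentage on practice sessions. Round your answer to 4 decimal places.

n = 8, Σx = 104, Σy = 352, Σxy = 4899, Σx² = 1472
Sxx = Σx² − (Σx)²/n = 1472 − 1352 = 120
Sxy = Σxy − (Σx)(Σy)/n = 4899 − 4576 = 323
b = Sxy/Sxx = 323/120 = 2.691667

2.6917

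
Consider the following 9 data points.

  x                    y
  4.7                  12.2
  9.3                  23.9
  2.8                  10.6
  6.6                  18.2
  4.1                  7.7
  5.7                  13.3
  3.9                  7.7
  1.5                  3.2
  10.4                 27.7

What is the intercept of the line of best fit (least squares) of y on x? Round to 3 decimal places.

-0.702

n = 9, Σx = 49, Σy = 124.5, Σxy = 859.7, Σx² = 334.9
Sxx = Σx² − (Σx)²/n = 334.9 − 266.777778 = 68.122222
Sxy = Σxy − (Σx)(Σy)/n = 859.7 − 677.833333 = 181.866667
b = Sxy/Sxx = 181.866667/68.122222 = 2.669711
a = ȳ − b·x̄ = 13.833333 − 2.669711·5.444444 = -0.701762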